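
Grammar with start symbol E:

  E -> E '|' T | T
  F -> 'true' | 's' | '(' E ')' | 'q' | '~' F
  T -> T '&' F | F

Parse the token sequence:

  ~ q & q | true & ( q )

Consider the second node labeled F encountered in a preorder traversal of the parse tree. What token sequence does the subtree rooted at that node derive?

q

[E [E [T [T [F ~ [F q]]] & [F q]]] | [T [T [F true]] & [F ( [E [T [F q]]] )]]]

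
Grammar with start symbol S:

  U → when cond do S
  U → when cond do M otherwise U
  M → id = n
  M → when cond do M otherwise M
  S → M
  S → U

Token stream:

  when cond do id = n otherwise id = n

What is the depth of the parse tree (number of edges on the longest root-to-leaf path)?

[S [M when cond do [M id = n] otherwise [M id = n]]]

3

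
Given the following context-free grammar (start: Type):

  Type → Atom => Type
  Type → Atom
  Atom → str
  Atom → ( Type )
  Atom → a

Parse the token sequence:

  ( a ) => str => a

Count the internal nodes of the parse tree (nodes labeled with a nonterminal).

[Type [Atom ( [Type [Atom a]] )] => [Type [Atom str] => [Type [Atom a]]]]

8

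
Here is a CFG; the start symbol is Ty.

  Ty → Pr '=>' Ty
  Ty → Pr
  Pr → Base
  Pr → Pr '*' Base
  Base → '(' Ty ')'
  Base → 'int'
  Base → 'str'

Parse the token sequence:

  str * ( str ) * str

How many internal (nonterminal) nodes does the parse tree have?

[Ty [Pr [Pr [Pr [Base str]] * [Base ( [Ty [Pr [Base str]]] )]] * [Base str]]]

10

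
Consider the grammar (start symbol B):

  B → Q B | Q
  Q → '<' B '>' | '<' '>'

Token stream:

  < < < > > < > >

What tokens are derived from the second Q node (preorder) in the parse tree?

< < > >

[B [Q < [B [Q < [B [Q < >]] >] [B [Q < >]]] >]]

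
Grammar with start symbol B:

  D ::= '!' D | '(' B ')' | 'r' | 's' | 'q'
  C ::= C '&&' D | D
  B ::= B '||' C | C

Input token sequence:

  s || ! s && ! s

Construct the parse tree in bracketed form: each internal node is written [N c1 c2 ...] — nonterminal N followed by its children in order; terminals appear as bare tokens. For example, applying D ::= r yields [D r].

B
B || C
C || C
D || C
s || C
s || C && D
s || D && D
s || ! D && D
s || ! s && D
s || ! s && ! D
s || ! s && ! s

[B [B [C [D s]]] || [C [C [D ! [D s]]] && [D ! [D s]]]]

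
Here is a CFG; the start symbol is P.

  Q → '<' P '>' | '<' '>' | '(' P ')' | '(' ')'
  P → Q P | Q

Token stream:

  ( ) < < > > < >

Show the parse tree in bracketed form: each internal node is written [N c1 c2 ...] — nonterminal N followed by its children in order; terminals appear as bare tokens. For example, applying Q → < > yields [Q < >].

[P [Q ( )] [P [Q < [P [Q < >]] >] [P [Q < >]]]]

P
Q P
( ) P
( ) Q P
( ) < P > P
( ) < Q > P
( ) < < > > P
( ) < < > > Q
( ) < < > > < >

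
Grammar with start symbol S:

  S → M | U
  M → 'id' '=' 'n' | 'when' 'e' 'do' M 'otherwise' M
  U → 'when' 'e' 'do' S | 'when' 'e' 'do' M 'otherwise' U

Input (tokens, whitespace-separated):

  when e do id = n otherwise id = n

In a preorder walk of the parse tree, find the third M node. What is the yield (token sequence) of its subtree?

id = n

[S [M when e do [M id = n] otherwise [M id = n]]]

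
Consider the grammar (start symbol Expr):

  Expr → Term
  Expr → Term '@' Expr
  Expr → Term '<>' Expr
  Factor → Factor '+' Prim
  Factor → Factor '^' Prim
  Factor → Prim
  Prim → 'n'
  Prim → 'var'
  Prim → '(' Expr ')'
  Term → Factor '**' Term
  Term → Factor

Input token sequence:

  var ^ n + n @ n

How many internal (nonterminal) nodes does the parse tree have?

12

[Expr [Term [Factor [Factor [Factor [Prim var]] ^ [Prim n]] + [Prim n]]] @ [Expr [Term [Factor [Prim n]]]]]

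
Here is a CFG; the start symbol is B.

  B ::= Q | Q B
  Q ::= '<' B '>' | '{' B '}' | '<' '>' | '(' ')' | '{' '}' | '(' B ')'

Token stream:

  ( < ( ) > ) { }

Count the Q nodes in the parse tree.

[B [Q ( [B [Q < [B [Q ( )]] >]] )] [B [Q { }]]]

4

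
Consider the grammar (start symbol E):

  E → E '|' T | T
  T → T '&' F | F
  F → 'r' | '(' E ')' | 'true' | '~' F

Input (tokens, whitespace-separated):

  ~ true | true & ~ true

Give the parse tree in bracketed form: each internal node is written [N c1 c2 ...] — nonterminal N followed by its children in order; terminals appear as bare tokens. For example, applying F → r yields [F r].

E
E | T
T | T
F | T
~ F | T
~ true | T
~ true | T & F
~ true | F & F
~ true | true & F
~ true | true & ~ F
~ true | true & ~ true

[E [E [T [F ~ [F true]]]] | [T [T [F true]] & [F ~ [F true]]]]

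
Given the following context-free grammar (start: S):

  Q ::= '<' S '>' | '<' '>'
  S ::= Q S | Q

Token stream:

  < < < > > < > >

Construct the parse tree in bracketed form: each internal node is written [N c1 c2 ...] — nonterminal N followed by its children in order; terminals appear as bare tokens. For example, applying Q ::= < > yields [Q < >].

S
Q
< S >
< Q S >
< < S > S >
< < Q > S >
< < < > > S >
< < < > > Q >
< < < > > < > >

[S [Q < [S [Q < [S [Q < >]] >] [S [Q < >]]] >]]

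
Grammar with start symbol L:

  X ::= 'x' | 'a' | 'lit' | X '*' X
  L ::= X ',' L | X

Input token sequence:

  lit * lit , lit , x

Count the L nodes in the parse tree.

3

[L [X [X lit] * [X lit]] , [L [X lit] , [L [X x]]]]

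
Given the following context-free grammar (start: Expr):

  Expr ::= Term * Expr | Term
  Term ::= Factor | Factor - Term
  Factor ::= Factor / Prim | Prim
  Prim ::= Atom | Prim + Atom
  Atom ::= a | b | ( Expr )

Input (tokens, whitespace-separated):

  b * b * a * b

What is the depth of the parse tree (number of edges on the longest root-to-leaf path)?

[Expr [Term [Factor [Prim [Atom b]]]] * [Expr [Term [Factor [Prim [Atom b]]]] * [Expr [Term [Factor [Prim [Atom a]]]] * [Expr [Term [Factor [Prim [Atom b]]]]]]]]

8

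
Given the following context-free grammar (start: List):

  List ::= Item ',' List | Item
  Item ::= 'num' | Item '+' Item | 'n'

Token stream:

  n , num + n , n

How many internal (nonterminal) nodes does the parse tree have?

[List [Item n] , [List [Item [Item num] + [Item n]] , [List [Item n]]]]

8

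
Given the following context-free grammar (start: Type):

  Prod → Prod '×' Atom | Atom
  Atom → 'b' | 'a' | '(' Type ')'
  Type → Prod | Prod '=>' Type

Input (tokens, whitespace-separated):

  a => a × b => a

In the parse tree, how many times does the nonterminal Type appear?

[Type [Prod [Atom a]] => [Type [Prod [Prod [Atom a]] × [Atom b]] => [Type [Prod [Atom a]]]]]

3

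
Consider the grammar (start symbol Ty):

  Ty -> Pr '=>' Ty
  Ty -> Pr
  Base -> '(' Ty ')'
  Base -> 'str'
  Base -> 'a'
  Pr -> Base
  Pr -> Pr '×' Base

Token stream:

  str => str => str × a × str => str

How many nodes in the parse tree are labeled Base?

[Ty [Pr [Base str]] => [Ty [Pr [Base str]] => [Ty [Pr [Pr [Pr [Base str]] × [Base a]] × [Base str]] => [Ty [Pr [Base str]]]]]]

6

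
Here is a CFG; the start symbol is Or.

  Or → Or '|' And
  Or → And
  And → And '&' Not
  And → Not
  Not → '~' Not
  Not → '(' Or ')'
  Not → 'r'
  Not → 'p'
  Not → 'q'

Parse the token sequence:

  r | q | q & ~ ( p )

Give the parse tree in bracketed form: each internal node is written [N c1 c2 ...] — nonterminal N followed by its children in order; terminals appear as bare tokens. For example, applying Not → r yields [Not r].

[Or [Or [Or [And [Not r]]] | [And [Not q]]] | [And [And [Not q]] & [Not ~ [Not ( [Or [And [Not p]]] )]]]]

Or
Or | And
Or | And | And
And | And | And
Not | And | And
r | And | And
r | Not | And
r | q | And
r | q | And & Not
r | q | Not & Not
r | q | q & Not
r | q | q & ~ Not
r | q | q & ~ ( Or )
r | q | q & ~ ( And )
r | q | q & ~ ( Not )
r | q | q & ~ ( p )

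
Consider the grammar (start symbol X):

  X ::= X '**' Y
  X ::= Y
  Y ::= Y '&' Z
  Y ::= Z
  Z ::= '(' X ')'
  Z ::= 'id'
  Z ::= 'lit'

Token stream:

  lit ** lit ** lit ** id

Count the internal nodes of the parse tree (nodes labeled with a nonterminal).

12

[X [X [X [X [Y [Z lit]]] ** [Y [Z lit]]] ** [Y [Z lit]]] ** [Y [Z id]]]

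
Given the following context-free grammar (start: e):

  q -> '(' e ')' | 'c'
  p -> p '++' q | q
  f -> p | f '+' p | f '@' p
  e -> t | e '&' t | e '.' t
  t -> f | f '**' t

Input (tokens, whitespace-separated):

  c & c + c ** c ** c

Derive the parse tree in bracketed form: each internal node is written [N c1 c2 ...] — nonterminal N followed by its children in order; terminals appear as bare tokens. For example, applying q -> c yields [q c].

[e [e [t [f [p [q c]]]]] & [t [f [f [p [q c]]] + [p [q c]]] ** [t [f [p [q c]]] ** [t [f [p [q c]]]]]]]

e
e & t
t & t
f & t
p & t
q & t
c & t
c & f ** t
c & f + p ** t
c & p + p ** t
c & q + p ** t
c & c + p ** t
c & c + q ** t
c & c + c ** t
c & c + c ** f ** t
c & c + c ** p ** t
c & c + c ** q ** t
c & c + c ** c ** t
c & c + c ** c ** f
c & c + c ** c ** p
c & c + c ** c ** q
c & c + c ** c ** c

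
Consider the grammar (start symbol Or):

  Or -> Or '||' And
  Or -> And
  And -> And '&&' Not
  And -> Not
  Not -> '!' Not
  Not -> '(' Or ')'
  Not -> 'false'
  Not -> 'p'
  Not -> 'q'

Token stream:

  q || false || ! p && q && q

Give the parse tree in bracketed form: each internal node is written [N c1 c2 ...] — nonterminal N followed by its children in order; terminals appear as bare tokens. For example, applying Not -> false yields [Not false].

Or
Or || And
Or || And || And
And || And || And
Not || And || And
q || And || And
q || Not || And
q || false || And
q || false || And && Not
q || false || And && Not && Not
q || false || Not && Not && Not
q || false || ! Not && Not && Not
q || false || ! p && Not && Not
q || false || ! p && q && Not
q || false || ! p && q && q

[Or [Or [Or [And [Not q]]] || [And [Not false]]] || [And [And [And [Not ! [Not p]]] && [Not q]] && [Not q]]]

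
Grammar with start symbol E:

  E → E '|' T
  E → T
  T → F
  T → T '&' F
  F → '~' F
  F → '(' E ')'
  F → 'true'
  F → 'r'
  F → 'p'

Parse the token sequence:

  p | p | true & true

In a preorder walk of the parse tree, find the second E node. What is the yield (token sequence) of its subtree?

p | p

[E [E [E [T [F p]]] | [T [F p]]] | [T [T [F true]] & [F true]]]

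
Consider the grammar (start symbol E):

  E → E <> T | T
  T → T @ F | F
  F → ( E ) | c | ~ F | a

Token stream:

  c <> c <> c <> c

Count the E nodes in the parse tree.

4

[E [E [E [E [T [F c]]] <> [T [F c]]] <> [T [F c]]] <> [T [F c]]]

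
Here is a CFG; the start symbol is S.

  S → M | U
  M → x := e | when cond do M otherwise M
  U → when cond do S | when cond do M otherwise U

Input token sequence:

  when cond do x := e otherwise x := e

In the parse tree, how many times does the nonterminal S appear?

[S [M when cond do [M x := e] otherwise [M x := e]]]

1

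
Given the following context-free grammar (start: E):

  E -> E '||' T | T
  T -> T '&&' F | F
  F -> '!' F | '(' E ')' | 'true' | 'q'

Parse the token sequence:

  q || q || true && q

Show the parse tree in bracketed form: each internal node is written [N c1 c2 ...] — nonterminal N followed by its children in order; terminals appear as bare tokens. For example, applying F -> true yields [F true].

[E [E [E [T [F q]]] || [T [F q]]] || [T [T [F true]] && [F q]]]

E
E || T
E || T || T
T || T || T
F || T || T
q || T || T
q || F || T
q || q || T
q || q || T && F
q || q || F && F
q || q || true && F
q || q || true && q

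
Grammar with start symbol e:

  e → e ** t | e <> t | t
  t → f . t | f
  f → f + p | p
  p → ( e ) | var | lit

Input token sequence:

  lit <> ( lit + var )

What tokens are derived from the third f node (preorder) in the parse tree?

lit + var

[e [e [t [f [p lit]]]] <> [t [f [p ( [e [t [f [f [p lit]] + [p var]]]] )]]]]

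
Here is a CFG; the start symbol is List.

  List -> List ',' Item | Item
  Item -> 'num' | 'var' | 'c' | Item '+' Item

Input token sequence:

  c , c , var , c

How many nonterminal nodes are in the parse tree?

[List [List [List [List [Item c]] , [Item c]] , [Item var]] , [Item c]]

8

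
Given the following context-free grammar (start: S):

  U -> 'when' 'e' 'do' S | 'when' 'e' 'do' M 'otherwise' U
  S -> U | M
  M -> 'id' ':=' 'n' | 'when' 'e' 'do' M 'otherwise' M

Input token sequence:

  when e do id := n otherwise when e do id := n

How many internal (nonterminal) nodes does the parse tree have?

[S [U when e do [M id := n] otherwise [U when e do [S [M id := n]]]]]

6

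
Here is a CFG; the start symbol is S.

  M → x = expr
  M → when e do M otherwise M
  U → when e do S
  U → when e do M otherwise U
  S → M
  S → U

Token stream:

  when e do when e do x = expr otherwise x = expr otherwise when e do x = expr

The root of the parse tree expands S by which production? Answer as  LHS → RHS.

[S [U when e do [M when e do [M x = expr] otherwise [M x = expr]] otherwise [U when e do [S [M x = expr]]]]]

S → U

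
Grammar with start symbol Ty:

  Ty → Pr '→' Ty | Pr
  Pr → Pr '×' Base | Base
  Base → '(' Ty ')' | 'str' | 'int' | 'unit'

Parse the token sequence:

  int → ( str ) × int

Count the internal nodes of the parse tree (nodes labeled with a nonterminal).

11

[Ty [Pr [Base int]] → [Ty [Pr [Pr [Base ( [Ty [Pr [Base str]]] )]] × [Base int]]]]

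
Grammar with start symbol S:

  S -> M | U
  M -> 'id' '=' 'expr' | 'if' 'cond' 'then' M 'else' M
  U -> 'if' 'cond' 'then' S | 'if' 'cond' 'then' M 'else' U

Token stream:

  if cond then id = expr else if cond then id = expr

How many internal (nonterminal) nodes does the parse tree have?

6

[S [U if cond then [M id = expr] else [U if cond then [S [M id = expr]]]]]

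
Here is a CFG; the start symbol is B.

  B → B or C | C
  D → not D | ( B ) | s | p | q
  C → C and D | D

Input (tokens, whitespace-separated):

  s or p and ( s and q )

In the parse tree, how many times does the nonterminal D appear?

[B [B [C [D s]]] or [C [C [D p]] and [D ( [B [C [C [D s]] and [D q]]] )]]]

5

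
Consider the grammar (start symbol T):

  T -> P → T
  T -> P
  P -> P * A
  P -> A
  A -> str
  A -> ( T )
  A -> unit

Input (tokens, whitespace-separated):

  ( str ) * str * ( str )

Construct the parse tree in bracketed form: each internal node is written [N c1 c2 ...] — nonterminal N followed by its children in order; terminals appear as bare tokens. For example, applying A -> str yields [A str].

[T [P [P [P [A ( [T [P [A str]]] )]] * [A str]] * [A ( [T [P [A str]]] )]]]

T
P
P * A
P * A * A
A * A * A
( T ) * A * A
( P ) * A * A
( A ) * A * A
( str ) * A * A
( str ) * str * A
( str ) * str * ( T )
( str ) * str * ( P )
( str ) * str * ( A )
( str ) * str * ( str )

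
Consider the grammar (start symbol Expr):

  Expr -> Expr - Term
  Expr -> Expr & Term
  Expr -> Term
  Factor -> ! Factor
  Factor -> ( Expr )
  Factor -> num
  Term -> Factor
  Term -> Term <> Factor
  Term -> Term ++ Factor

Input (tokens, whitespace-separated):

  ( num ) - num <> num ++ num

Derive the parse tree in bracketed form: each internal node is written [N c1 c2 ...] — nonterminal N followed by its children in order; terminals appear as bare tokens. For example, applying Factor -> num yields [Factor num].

Expr
Expr - Term
Term - Term
Factor - Term
( Expr ) - Term
( Term ) - Term
( Factor ) - Term
( num ) - Term
( num ) - Term ++ Factor
( num ) - Term <> Factor ++ Factor
( num ) - Factor <> Factor ++ Factor
( num ) - num <> Factor ++ Factor
( num ) - num <> num ++ Factor
( num ) - num <> num ++ num

[Expr [Expr [Term [Factor ( [Expr [Term [Factor num]]] )]]] - [Term [Term [Term [Factor num]] <> [Factor num]] ++ [Factor num]]]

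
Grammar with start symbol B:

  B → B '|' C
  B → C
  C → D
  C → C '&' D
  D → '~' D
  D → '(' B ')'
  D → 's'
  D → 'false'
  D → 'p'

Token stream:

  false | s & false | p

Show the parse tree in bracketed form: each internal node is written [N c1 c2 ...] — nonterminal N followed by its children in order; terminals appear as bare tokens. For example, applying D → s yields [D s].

[B [B [B [C [D false]]] | [C [C [D s]] & [D false]]] | [C [D p]]]

B
B | C
B | C | C
C | C | C
D | C | C
false | C | C
false | C & D | C
false | D & D | C
false | s & D | C
false | s & false | C
false | s & false | D
false | s & false | p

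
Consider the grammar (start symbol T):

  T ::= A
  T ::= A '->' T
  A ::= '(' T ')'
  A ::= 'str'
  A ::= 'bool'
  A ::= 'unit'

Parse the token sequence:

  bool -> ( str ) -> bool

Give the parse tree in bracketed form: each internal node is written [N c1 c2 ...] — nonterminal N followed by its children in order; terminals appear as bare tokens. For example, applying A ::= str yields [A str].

[T [A bool] -> [T [A ( [T [A str]] )] -> [T [A bool]]]]

T
A -> T
bool -> T
bool -> A -> T
bool -> ( T ) -> T
bool -> ( A ) -> T
bool -> ( str ) -> T
bool -> ( str ) -> A
bool -> ( str ) -> bool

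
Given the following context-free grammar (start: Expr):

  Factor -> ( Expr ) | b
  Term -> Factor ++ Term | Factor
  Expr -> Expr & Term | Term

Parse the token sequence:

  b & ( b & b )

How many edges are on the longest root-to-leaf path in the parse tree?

7

[Expr [Expr [Term [Factor b]]] & [Term [Factor ( [Expr [Expr [Term [Factor b]]] & [Term [Factor b]]] )]]]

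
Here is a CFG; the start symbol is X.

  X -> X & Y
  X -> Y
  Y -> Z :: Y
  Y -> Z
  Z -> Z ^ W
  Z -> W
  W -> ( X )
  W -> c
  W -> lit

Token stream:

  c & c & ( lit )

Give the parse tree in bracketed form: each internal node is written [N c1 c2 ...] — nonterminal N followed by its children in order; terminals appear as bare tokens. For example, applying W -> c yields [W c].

[X [X [X [Y [Z [W c]]]] & [Y [Z [W c]]]] & [Y [Z [W ( [X [Y [Z [W lit]]]] )]]]]

X
X & Y
X & Y & Y
Y & Y & Y
Z & Y & Y
W & Y & Y
c & Y & Y
c & Z & Y
c & W & Y
c & c & Y
c & c & Z
c & c & W
c & c & ( X )
c & c & ( Y )
c & c & ( Z )
c & c & ( W )
c & c & ( lit )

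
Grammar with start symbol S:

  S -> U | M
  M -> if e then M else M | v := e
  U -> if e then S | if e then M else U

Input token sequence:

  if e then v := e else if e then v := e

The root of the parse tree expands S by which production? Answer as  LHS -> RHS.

S -> U

[S [U if e then [M v := e] else [U if e then [S [M v := e]]]]]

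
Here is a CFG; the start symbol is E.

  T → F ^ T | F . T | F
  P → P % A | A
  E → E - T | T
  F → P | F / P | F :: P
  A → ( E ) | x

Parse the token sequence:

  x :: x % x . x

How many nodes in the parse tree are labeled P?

[E [T [F [F [P [A x]]] :: [P [P [A x]] % [A x]]] . [T [F [P [A x]]]]]]

4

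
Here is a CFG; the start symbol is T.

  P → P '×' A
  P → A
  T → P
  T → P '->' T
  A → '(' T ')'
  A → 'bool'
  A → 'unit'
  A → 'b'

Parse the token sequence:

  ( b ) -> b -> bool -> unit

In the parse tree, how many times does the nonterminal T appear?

[T [P [A ( [T [P [A b]]] )]] -> [T [P [A b]] -> [T [P [A bool]] -> [T [P [A unit]]]]]]

5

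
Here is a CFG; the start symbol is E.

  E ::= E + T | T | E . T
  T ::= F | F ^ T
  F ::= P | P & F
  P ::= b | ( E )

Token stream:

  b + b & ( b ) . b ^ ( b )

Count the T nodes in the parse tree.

6

[E [E [E [T [F [P b]]]] + [T [F [P b] & [F [P ( [E [T [F [P b]]]] )]]]]] . [T [F [P b]] ^ [T [F [P ( [E [T [F [P b]]]] )]]]]]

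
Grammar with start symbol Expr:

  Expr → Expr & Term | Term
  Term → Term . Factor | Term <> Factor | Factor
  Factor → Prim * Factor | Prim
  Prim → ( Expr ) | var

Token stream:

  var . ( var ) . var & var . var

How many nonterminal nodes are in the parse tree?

21

[Expr [Expr [Term [Term [Term [Factor [Prim var]]] . [Factor [Prim ( [Expr [Term [Factor [Prim var]]]] )]]] . [Factor [Prim var]]]] & [Term [Term [Factor [Prim var]]] . [Factor [Prim var]]]]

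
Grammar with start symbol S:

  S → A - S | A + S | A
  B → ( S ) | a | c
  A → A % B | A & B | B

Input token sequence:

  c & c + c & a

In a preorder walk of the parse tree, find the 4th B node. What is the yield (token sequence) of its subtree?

[S [A [A [B c]] & [B c]] + [S [A [A [B c]] & [B a]]]]

a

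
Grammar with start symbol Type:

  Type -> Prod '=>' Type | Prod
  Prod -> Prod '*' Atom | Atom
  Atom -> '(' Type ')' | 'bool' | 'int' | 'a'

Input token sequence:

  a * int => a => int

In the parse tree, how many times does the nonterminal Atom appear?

[Type [Prod [Prod [Atom a]] * [Atom int]] => [Type [Prod [Atom a]] => [Type [Prod [Atom int]]]]]

4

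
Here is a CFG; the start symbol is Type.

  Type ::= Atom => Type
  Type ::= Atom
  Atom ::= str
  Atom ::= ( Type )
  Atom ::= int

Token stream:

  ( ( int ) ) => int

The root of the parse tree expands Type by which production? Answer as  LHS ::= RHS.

Type ::= Atom => Type

[Type [Atom ( [Type [Atom ( [Type [Atom int]] )]] )] => [Type [Atom int]]]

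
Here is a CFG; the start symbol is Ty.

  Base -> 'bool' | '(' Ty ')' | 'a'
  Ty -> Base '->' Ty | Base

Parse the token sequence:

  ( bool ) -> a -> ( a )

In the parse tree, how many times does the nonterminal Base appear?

[Ty [Base ( [Ty [Base bool]] )] -> [Ty [Base a] -> [Ty [Base ( [Ty [Base a]] )]]]]

5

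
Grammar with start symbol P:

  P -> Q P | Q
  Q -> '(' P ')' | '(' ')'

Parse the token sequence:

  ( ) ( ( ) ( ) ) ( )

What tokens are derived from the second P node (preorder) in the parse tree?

[P [Q ( )] [P [Q ( [P [Q ( )] [P [Q ( )]]] )] [P [Q ( )]]]]

( ( ) ( ) ) ( )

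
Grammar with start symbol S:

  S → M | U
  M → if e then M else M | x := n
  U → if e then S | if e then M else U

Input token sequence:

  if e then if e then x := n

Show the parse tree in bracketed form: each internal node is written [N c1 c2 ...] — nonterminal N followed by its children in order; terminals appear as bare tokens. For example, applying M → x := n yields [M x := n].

[S [U if e then [S [U if e then [S [M x := n]]]]]]

S
U
if e then S
if e then U
if e then if e then S
if e then if e then M
if e then if e then x := n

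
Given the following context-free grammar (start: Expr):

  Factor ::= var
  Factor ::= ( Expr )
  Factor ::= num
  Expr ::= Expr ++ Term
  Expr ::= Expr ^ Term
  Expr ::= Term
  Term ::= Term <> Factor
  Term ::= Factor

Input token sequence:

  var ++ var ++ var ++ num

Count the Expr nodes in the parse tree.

4

[Expr [Expr [Expr [Expr [Term [Factor var]]] ++ [Term [Factor var]]] ++ [Term [Factor var]]] ++ [Term [Factor num]]]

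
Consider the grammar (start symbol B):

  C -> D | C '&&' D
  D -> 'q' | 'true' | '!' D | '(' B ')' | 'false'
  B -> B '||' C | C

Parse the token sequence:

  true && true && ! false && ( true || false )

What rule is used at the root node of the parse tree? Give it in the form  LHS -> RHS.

[B [C [C [C [C [D true]] && [D true]] && [D ! [D false]]] && [D ( [B [B [C [D true]]] || [C [D false]]] )]]]

B -> C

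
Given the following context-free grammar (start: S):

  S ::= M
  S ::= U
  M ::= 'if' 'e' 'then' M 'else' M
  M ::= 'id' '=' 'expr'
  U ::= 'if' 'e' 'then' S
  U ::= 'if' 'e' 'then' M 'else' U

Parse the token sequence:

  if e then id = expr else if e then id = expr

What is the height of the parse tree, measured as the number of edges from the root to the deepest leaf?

[S [U if e then [M id = expr] else [U if e then [S [M id = expr]]]]]

5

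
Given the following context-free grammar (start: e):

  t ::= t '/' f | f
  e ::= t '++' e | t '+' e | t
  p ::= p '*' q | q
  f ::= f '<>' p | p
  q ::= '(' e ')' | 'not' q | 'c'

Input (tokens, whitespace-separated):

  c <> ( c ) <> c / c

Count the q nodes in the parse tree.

[e [t [t [f [f [f [p [q c]]] <> [p [q ( [e [t [f [p [q c]]]]] )]]] <> [p [q c]]]] / [f [p [q c]]]]]

5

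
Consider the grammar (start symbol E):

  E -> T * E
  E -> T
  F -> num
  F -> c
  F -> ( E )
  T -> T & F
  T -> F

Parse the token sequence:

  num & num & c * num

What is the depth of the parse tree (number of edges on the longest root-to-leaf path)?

5

[E [T [T [T [F num]] & [F num]] & [F c]] * [E [T [F num]]]]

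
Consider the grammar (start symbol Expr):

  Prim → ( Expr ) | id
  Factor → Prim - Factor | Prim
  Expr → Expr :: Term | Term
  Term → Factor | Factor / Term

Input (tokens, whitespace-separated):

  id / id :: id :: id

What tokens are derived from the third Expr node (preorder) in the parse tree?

[Expr [Expr [Expr [Term [Factor [Prim id]] / [Term [Factor [Prim id]]]]] :: [Term [Factor [Prim id]]]] :: [Term [Factor [Prim id]]]]

id / id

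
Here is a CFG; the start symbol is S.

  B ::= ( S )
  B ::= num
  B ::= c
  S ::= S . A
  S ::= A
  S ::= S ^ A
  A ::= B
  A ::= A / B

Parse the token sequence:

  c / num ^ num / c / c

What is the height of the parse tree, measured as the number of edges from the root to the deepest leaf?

5

[S [S [A [A [B c]] / [B num]]] ^ [A [A [A [B num]] / [B c]] / [B c]]]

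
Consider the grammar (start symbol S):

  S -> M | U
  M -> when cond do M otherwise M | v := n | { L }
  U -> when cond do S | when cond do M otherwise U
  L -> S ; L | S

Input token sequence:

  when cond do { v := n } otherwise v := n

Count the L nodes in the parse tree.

1

[S [M when cond do [M { [L [S [M v := n]]] }] otherwise [M v := n]]]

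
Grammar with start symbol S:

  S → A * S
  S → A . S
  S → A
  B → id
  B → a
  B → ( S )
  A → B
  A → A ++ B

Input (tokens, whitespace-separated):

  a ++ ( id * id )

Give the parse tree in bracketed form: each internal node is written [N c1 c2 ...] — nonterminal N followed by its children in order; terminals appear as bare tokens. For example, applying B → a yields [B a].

[S [A [A [B a]] ++ [B ( [S [A [B id]] * [S [A [B id]]]] )]]]

S
A
A ++ B
B ++ B
a ++ B
a ++ ( S )
a ++ ( A * S )
a ++ ( B * S )
a ++ ( id * S )
a ++ ( id * A )
a ++ ( id * B )
a ++ ( id * id )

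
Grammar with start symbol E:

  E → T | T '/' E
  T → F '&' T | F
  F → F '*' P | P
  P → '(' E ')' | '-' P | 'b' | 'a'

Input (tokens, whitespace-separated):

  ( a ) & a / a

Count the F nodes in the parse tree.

4

[E [T [F [P ( [E [T [F [P a]]]] )]] & [T [F [P a]]]] / [E [T [F [P a]]]]]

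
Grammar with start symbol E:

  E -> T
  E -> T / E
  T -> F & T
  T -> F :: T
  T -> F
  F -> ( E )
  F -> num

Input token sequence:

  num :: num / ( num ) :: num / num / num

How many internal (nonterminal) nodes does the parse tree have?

19

[E [T [F num] :: [T [F num]]] / [E [T [F ( [E [T [F num]]] )] :: [T [F num]]] / [E [T [F num]] / [E [T [F num]]]]]]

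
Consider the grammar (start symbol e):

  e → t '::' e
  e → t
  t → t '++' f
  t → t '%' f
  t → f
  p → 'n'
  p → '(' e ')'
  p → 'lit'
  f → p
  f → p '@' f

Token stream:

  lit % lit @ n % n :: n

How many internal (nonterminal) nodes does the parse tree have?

16

[e [t [t [t [f [p lit]]] % [f [p lit] @ [f [p n]]]] % [f [p n]]] :: [e [t [f [p n]]]]]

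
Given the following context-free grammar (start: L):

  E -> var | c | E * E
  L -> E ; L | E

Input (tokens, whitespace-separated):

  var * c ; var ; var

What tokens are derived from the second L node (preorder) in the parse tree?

[L [E [E var] * [E c]] ; [L [E var] ; [L [E var]]]]

var ; var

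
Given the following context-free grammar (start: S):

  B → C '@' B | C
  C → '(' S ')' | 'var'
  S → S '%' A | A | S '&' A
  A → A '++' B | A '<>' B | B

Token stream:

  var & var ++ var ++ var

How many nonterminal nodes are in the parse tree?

14

[S [S [A [B [C var]]]] & [A [A [A [B [C var]]] ++ [B [C var]]] ++ [B [C var]]]]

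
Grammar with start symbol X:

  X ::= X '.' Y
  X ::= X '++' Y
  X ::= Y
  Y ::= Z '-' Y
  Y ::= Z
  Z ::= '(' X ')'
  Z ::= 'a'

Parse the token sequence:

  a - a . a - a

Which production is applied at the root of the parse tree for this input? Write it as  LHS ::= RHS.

X ::= X '.' Y

[X [X [Y [Z a] - [Y [Z a]]]] . [Y [Z a] - [Y [Z a]]]]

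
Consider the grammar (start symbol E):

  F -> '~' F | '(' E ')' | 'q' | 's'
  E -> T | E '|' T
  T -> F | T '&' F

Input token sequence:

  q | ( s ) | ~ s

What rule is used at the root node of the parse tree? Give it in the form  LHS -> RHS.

[E [E [E [T [F q]]] | [T [F ( [E [T [F s]]] )]]] | [T [F ~ [F s]]]]

E -> E '|' T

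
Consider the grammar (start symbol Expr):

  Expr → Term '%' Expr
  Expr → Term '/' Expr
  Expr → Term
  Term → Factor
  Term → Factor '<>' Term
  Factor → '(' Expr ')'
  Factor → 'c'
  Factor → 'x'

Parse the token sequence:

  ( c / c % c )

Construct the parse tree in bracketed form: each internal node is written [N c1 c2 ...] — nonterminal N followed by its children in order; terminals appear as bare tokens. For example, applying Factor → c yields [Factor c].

[Expr [Term [Factor ( [Expr [Term [Factor c]] / [Expr [Term [Factor c]] % [Expr [Term [Factor c]]]]] )]]]

Expr
Term
Factor
( Expr )
( Term / Expr )
( Factor / Expr )
( c / Expr )
( c / Term % Expr )
( c / Factor % Expr )
( c / c % Expr )
( c / c % Term )
( c / c % Factor )
( c / c % c )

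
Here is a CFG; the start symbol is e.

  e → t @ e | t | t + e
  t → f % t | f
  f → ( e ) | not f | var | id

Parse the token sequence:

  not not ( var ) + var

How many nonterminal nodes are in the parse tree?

[e [t [f not [f not [f ( [e [t [f var]]] )]]]] + [e [t [f var]]]]

11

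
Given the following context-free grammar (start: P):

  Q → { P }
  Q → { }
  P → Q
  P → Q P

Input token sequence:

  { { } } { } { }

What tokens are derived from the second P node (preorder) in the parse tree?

[P [Q { [P [Q { }]] }] [P [Q { }] [P [Q { }]]]]

{ }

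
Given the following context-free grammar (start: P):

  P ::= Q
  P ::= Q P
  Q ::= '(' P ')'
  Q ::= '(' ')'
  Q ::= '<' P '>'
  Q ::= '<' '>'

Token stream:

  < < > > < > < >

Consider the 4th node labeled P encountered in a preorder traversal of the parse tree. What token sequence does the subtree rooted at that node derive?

< >

[P [Q < [P [Q < >]] >] [P [Q < >] [P [Q < >]]]]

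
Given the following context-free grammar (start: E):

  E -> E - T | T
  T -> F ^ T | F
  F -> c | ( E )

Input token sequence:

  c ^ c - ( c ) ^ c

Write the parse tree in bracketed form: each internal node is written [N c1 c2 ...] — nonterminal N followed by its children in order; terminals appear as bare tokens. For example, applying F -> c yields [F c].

E
E - T
T - T
F ^ T - T
c ^ T - T
c ^ F - T
c ^ c - T
c ^ c - F ^ T
c ^ c - ( E ) ^ T
c ^ c - ( T ) ^ T
c ^ c - ( F ) ^ T
c ^ c - ( c ) ^ T
c ^ c - ( c ) ^ F
c ^ c - ( c ) ^ c

[E [E [T [F c] ^ [T [F c]]]] - [T [F ( [E [T [F c]]] )] ^ [T [F c]]]]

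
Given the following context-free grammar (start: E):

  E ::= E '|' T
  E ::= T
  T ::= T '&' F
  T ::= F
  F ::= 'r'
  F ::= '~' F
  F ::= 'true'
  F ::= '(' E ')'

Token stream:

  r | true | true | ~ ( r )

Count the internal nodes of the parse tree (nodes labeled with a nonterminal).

16

[E [E [E [E [T [F r]]] | [T [F true]]] | [T [F true]]] | [T [F ~ [F ( [E [T [F r]]] )]]]]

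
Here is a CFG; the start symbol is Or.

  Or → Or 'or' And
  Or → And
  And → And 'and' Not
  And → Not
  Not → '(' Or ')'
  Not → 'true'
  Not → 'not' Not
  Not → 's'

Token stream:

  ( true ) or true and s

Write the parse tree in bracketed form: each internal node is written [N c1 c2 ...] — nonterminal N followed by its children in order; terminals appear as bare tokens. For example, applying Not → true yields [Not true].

Or
Or or And
And or And
Not or And
( Or ) or And
( And ) or And
( Not ) or And
( true ) or And
( true ) or And and Not
( true ) or Not and Not
( true ) or true and Not
( true ) or true and s

[Or [Or [And [Not ( [Or [And [Not true]]] )]]] or [And [And [Not true]] and [Not s]]]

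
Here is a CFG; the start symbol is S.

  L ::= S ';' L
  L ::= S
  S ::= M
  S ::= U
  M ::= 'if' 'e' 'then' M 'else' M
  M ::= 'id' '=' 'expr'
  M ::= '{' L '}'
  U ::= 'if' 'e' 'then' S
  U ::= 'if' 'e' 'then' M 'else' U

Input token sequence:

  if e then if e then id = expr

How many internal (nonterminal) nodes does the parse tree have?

[S [U if e then [S [U if e then [S [M id = expr]]]]]]

6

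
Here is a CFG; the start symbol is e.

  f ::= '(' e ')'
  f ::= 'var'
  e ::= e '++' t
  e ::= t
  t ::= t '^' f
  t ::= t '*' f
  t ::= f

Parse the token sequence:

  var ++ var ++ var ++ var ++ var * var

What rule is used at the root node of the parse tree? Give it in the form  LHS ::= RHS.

[e [e [e [e [e [t [f var]]] ++ [t [f var]]] ++ [t [f var]]] ++ [t [f var]]] ++ [t [t [f var]] * [f var]]]

e ::= e '++' t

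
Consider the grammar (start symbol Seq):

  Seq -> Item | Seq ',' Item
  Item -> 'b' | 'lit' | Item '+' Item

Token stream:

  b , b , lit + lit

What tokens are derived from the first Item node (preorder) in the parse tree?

[Seq [Seq [Seq [Item b]] , [Item b]] , [Item [Item lit] + [Item lit]]]

b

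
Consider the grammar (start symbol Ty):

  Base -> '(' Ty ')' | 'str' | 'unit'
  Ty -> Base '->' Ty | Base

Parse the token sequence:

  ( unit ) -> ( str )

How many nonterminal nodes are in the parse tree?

8

[Ty [Base ( [Ty [Base unit]] )] -> [Ty [Base ( [Ty [Base str]] )]]]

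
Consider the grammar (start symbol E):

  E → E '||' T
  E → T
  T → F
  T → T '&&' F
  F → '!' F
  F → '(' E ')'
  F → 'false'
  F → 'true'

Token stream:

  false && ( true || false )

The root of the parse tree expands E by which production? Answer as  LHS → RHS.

E → T

[E [T [T [F false]] && [F ( [E [E [T [F true]]] || [T [F false]]] )]]]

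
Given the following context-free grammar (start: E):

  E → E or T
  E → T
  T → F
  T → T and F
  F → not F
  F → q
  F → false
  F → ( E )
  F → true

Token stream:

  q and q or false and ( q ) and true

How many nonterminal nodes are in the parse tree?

[E [E [T [T [F q]] and [F q]]] or [T [T [T [F false]] and [F ( [E [T [F q]]] )]] and [F true]]]

15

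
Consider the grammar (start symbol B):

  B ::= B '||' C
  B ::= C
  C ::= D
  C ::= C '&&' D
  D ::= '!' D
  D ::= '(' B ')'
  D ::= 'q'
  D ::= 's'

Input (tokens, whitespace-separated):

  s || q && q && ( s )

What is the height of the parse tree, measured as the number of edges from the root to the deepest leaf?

[B [B [C [D s]]] || [C [C [C [D q]] && [D q]] && [D ( [B [C [D s]]] )]]]

6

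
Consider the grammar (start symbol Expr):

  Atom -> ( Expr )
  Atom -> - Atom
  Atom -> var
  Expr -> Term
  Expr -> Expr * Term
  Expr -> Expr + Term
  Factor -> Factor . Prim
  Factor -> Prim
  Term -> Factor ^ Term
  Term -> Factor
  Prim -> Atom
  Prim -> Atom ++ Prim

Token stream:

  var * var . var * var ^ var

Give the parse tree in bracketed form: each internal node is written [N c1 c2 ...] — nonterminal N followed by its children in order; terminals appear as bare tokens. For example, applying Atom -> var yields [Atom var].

Expr
Expr * Term
Expr * Term * Term
Term * Term * Term
Factor * Term * Term
Prim * Term * Term
Atom * Term * Term
var * Term * Term
var * Factor * Term
var * Factor . Prim * Term
var * Prim . Prim * Term
var * Atom . Prim * Term
var * var . Prim * Term
var * var . Atom * Term
var * var . var * Term
var * var . var * Factor ^ Term
var * var . var * Prim ^ Term
var * var . var * Atom ^ Term
var * var . var * var ^ Term
var * var . var * var ^ Factor
var * var . var * var ^ Prim
var * var . var * var ^ Atom
var * var . var * var ^ var

[Expr [Expr [Expr [Term [Factor [Prim [Atom var]]]]] * [Term [Factor [Factor [Prim [Atom var]]] . [Prim [Atom var]]]]] * [Term [Factor [Prim [Atom var]]] ^ [Term [Factor [Prim [Atom var]]]]]]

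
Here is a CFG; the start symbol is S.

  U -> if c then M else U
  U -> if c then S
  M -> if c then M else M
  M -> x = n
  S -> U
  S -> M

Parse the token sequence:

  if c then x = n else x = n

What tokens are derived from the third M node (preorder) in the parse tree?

x = n

[S [M if c then [M x = n] else [M x = n]]]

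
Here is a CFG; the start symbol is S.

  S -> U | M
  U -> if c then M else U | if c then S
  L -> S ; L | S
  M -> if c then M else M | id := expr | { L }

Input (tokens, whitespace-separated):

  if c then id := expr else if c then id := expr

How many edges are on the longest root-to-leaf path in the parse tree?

[S [U if c then [M id := expr] else [U if c then [S [M id := expr]]]]]

5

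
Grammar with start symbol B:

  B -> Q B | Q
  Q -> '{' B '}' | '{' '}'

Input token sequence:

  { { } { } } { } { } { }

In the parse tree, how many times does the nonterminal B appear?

6

[B [Q { [B [Q { }] [B [Q { }]]] }] [B [Q { }] [B [Q { }] [B [Q { }]]]]]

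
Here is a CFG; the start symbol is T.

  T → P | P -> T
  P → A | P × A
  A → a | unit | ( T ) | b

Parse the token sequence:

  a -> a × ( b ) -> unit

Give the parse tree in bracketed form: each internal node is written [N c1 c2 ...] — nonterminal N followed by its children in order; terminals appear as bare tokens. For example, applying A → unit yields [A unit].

T
P -> T
A -> T
a -> T
a -> P -> T
a -> P × A -> T
a -> A × A -> T
a -> a × A -> T
a -> a × ( T ) -> T
a -> a × ( P ) -> T
a -> a × ( A ) -> T
a -> a × ( b ) -> T
a -> a × ( b ) -> P
a -> a × ( b ) -> A
a -> a × ( b ) -> unit

[T [P [A a]] -> [T [P [P [A a]] × [A ( [T [P [A b]]] )]] -> [T [P [A unit]]]]]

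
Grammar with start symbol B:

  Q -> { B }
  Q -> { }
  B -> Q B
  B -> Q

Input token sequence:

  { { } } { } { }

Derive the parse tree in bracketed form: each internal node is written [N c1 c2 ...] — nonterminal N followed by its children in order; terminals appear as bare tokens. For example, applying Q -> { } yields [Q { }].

[B [Q { [B [Q { }]] }] [B [Q { }] [B [Q { }]]]]

B
Q B
{ B } B
{ Q } B
{ { } } B
{ { } } Q B
{ { } } { } B
{ { } } { } Q
{ { } } { } { }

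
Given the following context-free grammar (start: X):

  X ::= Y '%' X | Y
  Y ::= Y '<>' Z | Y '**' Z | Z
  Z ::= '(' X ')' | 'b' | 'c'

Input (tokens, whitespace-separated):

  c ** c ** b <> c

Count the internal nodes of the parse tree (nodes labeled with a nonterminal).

[X [Y [Y [Y [Y [Z c]] ** [Z c]] ** [Z b]] <> [Z c]]]

9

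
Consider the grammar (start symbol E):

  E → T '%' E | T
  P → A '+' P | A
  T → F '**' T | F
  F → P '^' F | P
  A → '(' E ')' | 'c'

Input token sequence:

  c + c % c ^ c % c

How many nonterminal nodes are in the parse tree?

[E [T [F [P [A c] + [P [A c]]]]] % [E [T [F [P [A c]] ^ [F [P [A c]]]]] % [E [T [F [P [A c]]]]]]]

20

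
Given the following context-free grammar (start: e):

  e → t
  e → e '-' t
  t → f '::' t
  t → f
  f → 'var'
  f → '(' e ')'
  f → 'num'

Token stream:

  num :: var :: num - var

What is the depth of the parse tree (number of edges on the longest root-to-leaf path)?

[e [e [t [f num] :: [t [f var] :: [t [f num]]]]] - [t [f var]]]

6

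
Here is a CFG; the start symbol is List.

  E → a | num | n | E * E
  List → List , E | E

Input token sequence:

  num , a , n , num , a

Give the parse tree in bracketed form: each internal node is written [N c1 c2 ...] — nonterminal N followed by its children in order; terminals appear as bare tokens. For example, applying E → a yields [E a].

List
List , E
List , E , E
List , E , E , E
List , E , E , E , E
E , E , E , E , E
num , E , E , E , E
num , a , E , E , E
num , a , n , E , E
num , a , n , num , E
num , a , n , num , a

[List [List [List [List [List [E num]] , [E a]] , [E n]] , [E num]] , [E a]]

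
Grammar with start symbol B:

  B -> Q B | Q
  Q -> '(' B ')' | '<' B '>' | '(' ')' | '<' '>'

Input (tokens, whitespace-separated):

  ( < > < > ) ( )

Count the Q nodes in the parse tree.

4

[B [Q ( [B [Q < >] [B [Q < >]]] )] [B [Q ( )]]]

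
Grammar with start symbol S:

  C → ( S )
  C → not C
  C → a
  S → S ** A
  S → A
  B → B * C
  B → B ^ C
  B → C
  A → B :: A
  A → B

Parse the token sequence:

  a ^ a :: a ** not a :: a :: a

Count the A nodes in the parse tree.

[S [S [A [B [B [C a]] ^ [C a]] :: [A [B [C a]]]]] ** [A [B [C not [C a]]] :: [A [B [C a]] :: [A [B [C a]]]]]]

5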